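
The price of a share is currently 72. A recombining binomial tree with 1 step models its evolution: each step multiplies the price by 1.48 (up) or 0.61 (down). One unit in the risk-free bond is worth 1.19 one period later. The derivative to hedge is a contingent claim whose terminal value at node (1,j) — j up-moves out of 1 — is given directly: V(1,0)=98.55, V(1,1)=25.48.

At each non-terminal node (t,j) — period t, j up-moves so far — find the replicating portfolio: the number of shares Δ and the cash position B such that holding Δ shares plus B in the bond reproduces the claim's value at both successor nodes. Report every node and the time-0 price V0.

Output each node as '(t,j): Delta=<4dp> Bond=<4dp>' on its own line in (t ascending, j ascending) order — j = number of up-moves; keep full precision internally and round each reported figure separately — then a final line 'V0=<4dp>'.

No-arbitrage ⇒ martingale measure with p* = (R−d)/(u−d) = 0.6667.
Terminal values V(1,·): V(1,0)=98.5500, V(1,1)=25.4800
(0,0): S=72.0000. Δ = (V_up−V_dn)/(S_up−S_dn) = (25.4800−98.5500)/(106.5600−43.9200) = -1.1665. V = [p*·25.4800 + (1−p*)·98.5500]/1.19 = 41.8796. B = V − Δ·S = 125.8681.
The time-0 hedge costs 41.8796, which is the no-arbitrage price.

(0,0): Delta=-1.1665 Bond=125.8681
V0=41.8796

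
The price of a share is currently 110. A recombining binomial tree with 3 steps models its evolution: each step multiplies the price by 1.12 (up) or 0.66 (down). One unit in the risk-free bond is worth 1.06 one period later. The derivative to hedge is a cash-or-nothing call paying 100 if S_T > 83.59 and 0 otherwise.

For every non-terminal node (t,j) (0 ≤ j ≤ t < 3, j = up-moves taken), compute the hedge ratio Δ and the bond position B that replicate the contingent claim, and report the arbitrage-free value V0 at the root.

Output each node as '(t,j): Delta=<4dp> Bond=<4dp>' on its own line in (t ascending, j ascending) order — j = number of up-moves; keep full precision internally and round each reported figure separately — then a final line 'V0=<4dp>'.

No-arbitrage ⇒ martingale measure with p* = (R−d)/(u−d) = 0.8696.
At expiry t=3: V(3,0)=0.0000, V(3,1)=0.0000, V(3,2)=100.0000, V(3,3)=100.0000
(2,0): S=47.9160. Δ = (V_up−V_dn)/(S_up−S_dn) = (0.0000−0.0000)/(53.6659−31.6246) = 0.0000. V = [p*·0.0000 + (1−p*)·0.0000]/1.06 = 0.0000. B = V − Δ·S = 0.0000.
(2,1): S=81.3120. Δ = (V_up−V_dn)/(S_up−S_dn) = (100.0000−0.0000)/(91.0694−53.6659) = 2.6735. V = [p*·100.0000 + (1−p*)·0.0000]/1.06 = 82.0345. B = V − Δ·S = -135.3568.
(2,2): S=137.9840. Δ = (V_up−V_dn)/(S_up−S_dn) = (100.0000−100.0000)/(154.5421−91.0694) = 0.0000. V = [p*·100.0000 + (1−p*)·100.0000]/1.06 = 94.3396. B = V − Δ·S = 94.3396.
(1,0): S=72.6000. Δ = (V_up−V_dn)/(S_up−S_dn) = (82.0345−0.0000)/(81.3120−47.9160) = 2.4564. V = [p*·82.0345 + (1−p*)·0.0000]/1.06 = 67.2965. B = V − Δ·S = -111.0393.
(1,1): S=123.2000. Δ = (V_up−V_dn)/(S_up−S_dn) = (94.3396−82.0345)/(137.9840−81.3120) = 0.2171. V = [p*·94.3396 + (1−p*)·82.0345]/1.06 = 87.4855. B = V − Δ·S = 60.7351.
(0,0): S=110.0000. Δ = (V_up−V_dn)/(S_up−S_dn) = (87.4855−67.2965)/(123.2000−72.6000) = 0.3990. V = [p*·87.4855 + (1−p*)·67.2965]/1.06 = 80.0492. B = V − Δ·S = 36.1601.
Check: Δ(0,0)·S0 + B(0,0) = 80.0492 = V0.

(0,0): Delta=0.3990 Bond=36.1601
(1,0): Delta=2.4564 Bond=-111.0393
(1,1): Delta=0.2171 Bond=60.7351
(2,0): Delta=0.0000 Bond=0.0000
(2,1): Delta=2.6735 Bond=-135.3568
(2,2): Delta=0.0000 Bond=94.3396
V0=80.0492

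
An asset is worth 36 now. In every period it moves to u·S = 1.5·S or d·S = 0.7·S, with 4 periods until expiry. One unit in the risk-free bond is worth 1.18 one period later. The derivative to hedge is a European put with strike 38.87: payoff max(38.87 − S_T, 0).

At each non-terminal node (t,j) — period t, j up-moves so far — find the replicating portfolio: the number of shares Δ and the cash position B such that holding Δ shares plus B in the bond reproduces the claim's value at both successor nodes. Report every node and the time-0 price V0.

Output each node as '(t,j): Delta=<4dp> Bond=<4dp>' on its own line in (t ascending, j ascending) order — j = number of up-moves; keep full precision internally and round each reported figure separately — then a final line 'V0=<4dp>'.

No-arbitrage ⇒ martingale measure with p* = (R−d)/(u−d) = 0.6000.
At expiry t=4: V(4,0)=30.2264, V(4,1)=20.3480, V(4,2)=0.0000, V(4,3)=0.0000, V(4,4)=0.0000
(3,0): S=12.3480. Δ = (V_up−V_dn)/(S_up−S_dn) = (20.3480−30.2264)/(18.5220−8.6436) = -1.0000. V = [p*·20.3480 + (1−p*)·30.2264]/1.18 = 20.5927. B = V − Δ·S = 32.9407.
(3,1): S=26.4600. Δ = (V_up−V_dn)/(S_up−S_dn) = (0.0000−20.3480)/(39.6900−18.5220) = -0.9613. V = [p*·0.0000 + (1−p*)·20.3480]/1.18 = 6.8976. B = V − Δ·S = 32.3326.
(3,2): S=56.7000. Δ = (V_up−V_dn)/(S_up−S_dn) = (0.0000−0.0000)/(85.0500−39.6900) = 0.0000. V = [p*·0.0000 + (1−p*)·0.0000]/1.18 = 0.0000. B = V − Δ·S = 0.0000.
(3,3): S=121.5000. Δ = (V_up−V_dn)/(S_up−S_dn) = (0.0000−0.0000)/(182.2500−85.0500) = 0.0000. V = [p*·0.0000 + (1−p*)·0.0000]/1.18 = 0.0000. B = V − Δ·S = 0.0000.
(2,0): S=17.6400. Δ = (V_up−V_dn)/(S_up−S_dn) = (6.8976−20.5927)/(26.4600−12.3480) = -0.9705. V = [p*·6.8976 + (1−p*)·20.5927]/1.18 = 10.4878. B = V − Δ·S = 27.6067.
(2,1): S=37.8000. Δ = (V_up−V_dn)/(S_up−S_dn) = (0.0000−6.8976)/(56.7000−26.4600) = -0.2281. V = [p*·0.0000 + (1−p*)·6.8976]/1.18 = 2.3382. B = V − Δ·S = 10.9602.
(2,2): S=81.0000. Δ = (V_up−V_dn)/(S_up−S_dn) = (0.0000−0.0000)/(121.5000−56.7000) = 0.0000. V = [p*·0.0000 + (1−p*)·0.0000]/1.18 = 0.0000. B = V − Δ·S = 0.0000.
(1,0): S=25.2000. Δ = (V_up−V_dn)/(S_up−S_dn) = (2.3382−10.4878)/(37.8000−17.6400) = -0.4042. V = [p*·2.3382 + (1−p*)·10.4878]/1.18 = 4.7441. B = V − Δ·S = 14.9312.
(1,1): S=54.0000. Δ = (V_up−V_dn)/(S_up−S_dn) = (0.0000−2.3382)/(81.0000−37.8000) = -0.0541. V = [p*·0.0000 + (1−p*)·2.3382]/1.18 = 0.7926. B = V − Δ·S = 3.7153.
(0,0): S=36.0000. Δ = (V_up−V_dn)/(S_up−S_dn) = (0.7926−4.7441)/(54.0000−25.2000) = -0.1372. V = [p*·0.7926 + (1−p*)·4.7441]/1.18 = 2.0112. B = V − Δ·S = 6.9506.
The time-0 hedge costs 2.0112, which is the no-arbitrage price.

(0,0): Delta=-0.1372 Bond=6.9506
(1,0): Delta=-0.4042 Bond=14.9312
(1,1): Delta=-0.0541 Bond=3.7153
(2,0): Delta=-0.9705 Bond=27.6067
(2,1): Delta=-0.2281 Bond=10.9602
(2,2): Delta=0.0000 Bond=0.0000
(3,0): Delta=-1.0000 Bond=32.9407
(3,1): Delta=-0.9613 Bond=32.3326
(3,2): Delta=0.0000 Bond=0.0000
(3,3): Delta=0.0000 Bond=0.0000
V0=2.0112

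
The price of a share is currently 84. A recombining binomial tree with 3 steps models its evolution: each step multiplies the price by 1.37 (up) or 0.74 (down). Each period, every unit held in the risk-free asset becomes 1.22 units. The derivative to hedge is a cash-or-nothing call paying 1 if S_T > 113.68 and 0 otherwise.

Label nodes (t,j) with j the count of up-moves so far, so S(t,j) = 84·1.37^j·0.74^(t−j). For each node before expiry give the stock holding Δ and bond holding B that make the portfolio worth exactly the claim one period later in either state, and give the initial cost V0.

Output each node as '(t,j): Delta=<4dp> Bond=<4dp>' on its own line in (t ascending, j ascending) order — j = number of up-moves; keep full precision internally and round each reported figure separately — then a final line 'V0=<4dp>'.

(0,0): Delta=0.0046 Bond=0.0850
(1,0): Delta=0.0159 Bond=-0.6013
(1,1): Delta=0.0027 Bond=0.3240
(2,0): Delta=0.0000 Bond=0.0000
(2,1): Delta=0.0186 Bond=-0.9628
(2,2): Delta=0.0000 Bond=0.8197
V0=0.4719

Risk-neutral probability p* = (R−d)/(u−d) = (1.22−0.74)/(1.37−0.74) = 0.7619.
At expiry t=3: V(3,0)=0.0000, V(3,1)=0.0000, V(3,2)=1.0000, V(3,3)=1.0000
  t=2,j=0: stock 45.9984 → up 63.0178 (V=0.0000), down 34.0388 (V=0.0000). Price 0.0000; hedge Δ=0.0000, bond B=0.0000.
  t=2,j=1: stock 85.1592 → up 116.6681 (V=1.0000), down 63.0178 (V=0.0000). Price 0.6245; hedge Δ=0.0186, bond B=-0.9628.
  t=2,j=2: stock 157.6596 → up 215.9937 (V=1.0000), down 116.6681 (V=1.0000). Price 0.8197; hedge Δ=0.0000, bond B=0.8197.
  t=1,j=0: stock 62.1600 → up 85.1592 (V=0.6245), down 45.9984 (V=0.0000). Price 0.3900; hedge Δ=0.0159, bond B=-0.6013.
  t=1,j=1: stock 115.0800 → up 157.6596 (V=0.8197), down 85.1592 (V=0.6245). Price 0.6338; hedge Δ=0.0027, bond B=0.3240.
  t=0,j=0: stock 84.0000 → up 115.0800 (V=0.6338), down 62.1600 (V=0.3900). Price 0.4719; hedge Δ=0.0046, bond B=0.0850.
Root portfolio cost Δ·84+B reproduces V0=0.4719.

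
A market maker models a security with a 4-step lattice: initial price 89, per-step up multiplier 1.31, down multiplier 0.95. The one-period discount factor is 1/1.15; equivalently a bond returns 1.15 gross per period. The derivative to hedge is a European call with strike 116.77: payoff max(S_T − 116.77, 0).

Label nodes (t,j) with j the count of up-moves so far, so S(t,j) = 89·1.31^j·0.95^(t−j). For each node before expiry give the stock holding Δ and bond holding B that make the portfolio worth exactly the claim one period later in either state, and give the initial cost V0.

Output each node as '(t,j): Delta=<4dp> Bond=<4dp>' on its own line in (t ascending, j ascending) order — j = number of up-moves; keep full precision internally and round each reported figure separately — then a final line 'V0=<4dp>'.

No-arbitrage ⇒ martingale measure with p* = (R−d)/(u−d) = 0.5556.
Terminal values V(4,·): V(4,0)=0.0000, V(4,1)=0.0000, V(4,2)=21.0714, V(4,3)=73.3061, V(4,4)=145.3349
(3,0): S=76.3064. Δ = (V_up−V_dn)/(S_up−S_dn) = (0.0000−0.0000)/(99.9614−72.4911) = 0.0000. V = [p*·0.0000 + (1−p*)·0.0000]/1.15 = 0.0000. B = V − Δ·S = 0.0000.
(3,1): S=105.2225. Δ = (V_up−V_dn)/(S_up−S_dn) = (21.0714−0.0000)/(137.8414−99.9614) = 0.5563. V = [p*·21.0714 + (1−p*)·0.0000]/1.15 = 10.1794. B = V − Δ·S = -48.3523.
(3,2): S=145.0963. Δ = (V_up−V_dn)/(S_up−S_dn) = (73.3061−21.0714)/(190.0761−137.8414) = 1.0000. V = [p*·73.3061 + (1−p*)·21.0714]/1.15 = 43.5571. B = V − Δ·S = -101.5391.
(3,3): S=200.0801. Δ = (V_up−V_dn)/(S_up−S_dn) = (145.3349−73.3061)/(262.1049−190.0761) = 1.0000. V = [p*·145.3349 + (1−p*)·73.3061]/1.15 = 98.5410. B = V − Δ·S = -101.5391.
(2,0): S=80.3225. Δ = (V_up−V_dn)/(S_up−S_dn) = (10.1794−0.0000)/(105.2225−76.3064) = 0.3520. V = [p*·10.1794 + (1−p*)·0.0000]/1.15 = 4.9176. B = V − Δ·S = -23.3586.
(2,1): S=110.7605. Δ = (V_up−V_dn)/(S_up−S_dn) = (43.5571−10.1794)/(145.0963−105.2225) = 0.8371. V = [p*·43.5571 + (1−p*)·10.1794]/1.15 = 24.9762. B = V − Δ·S = -67.7396.
(2,2): S=152.7329. Δ = (V_up−V_dn)/(S_up−S_dn) = (98.5410−43.5571)/(200.0801−145.0963) = 1.0000. V = [p*·98.5410 + (1−p*)·43.5571]/1.15 = 64.4380. B = V − Δ·S = -88.2949.
(1,0): S=84.5500. Δ = (V_up−V_dn)/(S_up−S_dn) = (24.9762−4.9176)/(110.7605−80.3225) = 0.6590. V = [p*·24.9762 + (1−p*)·4.9176]/1.15 = 13.9663. B = V − Δ·S = -41.7519.
(1,1): S=116.5900. Δ = (V_up−V_dn)/(S_up−S_dn) = (64.4380−24.9762)/(152.7329−110.7605) = 0.9402. V = [p*·64.4380 + (1−p*)·24.9762]/1.15 = 40.7821. B = V − Δ·S = -68.8341.
(0,0): S=89.0000. Δ = (V_up−V_dn)/(S_up−S_dn) = (40.7821−13.9663)/(116.5900−84.5500) = 0.8369. V = [p*·40.7821 + (1−p*)·13.9663]/1.15 = 25.0991. B = V − Δ·S = -49.3892.
Check: Δ(0,0)·S0 + B(0,0) = 25.0991 = V0.

(0,0): Delta=0.8369 Bond=-49.3892
(1,0): Delta=0.6590 Bond=-41.7519
(1,1): Delta=0.9402 Bond=-68.8341
(2,0): Delta=0.3520 Bond=-23.3586
(2,1): Delta=0.8371 Bond=-67.7396
(2,2): Delta=1.0000 Bond=-88.2949
(3,0): Delta=0.0000 Bond=0.0000
(3,1): Delta=0.5563 Bond=-48.3523
(3,2): Delta=1.0000 Bond=-101.5391
(3,3): Delta=1.0000 Bond=-101.5391
V0=25.0991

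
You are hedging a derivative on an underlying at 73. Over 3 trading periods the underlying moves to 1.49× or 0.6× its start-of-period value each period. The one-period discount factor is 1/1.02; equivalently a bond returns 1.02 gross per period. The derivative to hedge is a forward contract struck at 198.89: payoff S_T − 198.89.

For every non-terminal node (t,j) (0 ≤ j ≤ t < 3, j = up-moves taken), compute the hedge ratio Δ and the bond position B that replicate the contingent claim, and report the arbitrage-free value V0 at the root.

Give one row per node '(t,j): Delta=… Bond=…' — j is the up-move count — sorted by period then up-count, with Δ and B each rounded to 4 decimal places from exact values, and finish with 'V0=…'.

Risk-neutral probability p* = (R−d)/(u−d) = (1.02−0.6)/(1.49−0.6) = 0.4719.
At expiry t=3: V(3,0)=-183.1220, V(3,1)=-159.7328, V(3,2)=-101.6496, V(3,3)=42.5903
(2,0): S=26.2800. Δ = (V_up−V_dn)/(S_up−S_dn) = (-159.7328−-183.1220)/(39.1572−15.7680) = 1.0000. V = [p*·-159.7328 + (1−p*)·-183.1220]/1.02 = -168.7102. B = V − Δ·S = -194.9902.
(2,1): S=65.2620. Δ = (V_up−V_dn)/(S_up−S_dn) = (-101.6496−-159.7328)/(97.2404−39.1572) = 1.0000. V = [p*·-101.6496 + (1−p*)·-159.7328]/1.02 = -129.7282. B = V − Δ·S = -194.9902.
(2,2): S=162.0673. Δ = (V_up−V_dn)/(S_up−S_dn) = (42.5903−-101.6496)/(241.4803−97.2404) = 1.0000. V = [p*·42.5903 + (1−p*)·-101.6496]/1.02 = -32.9229. B = V − Δ·S = -194.9902.
(1,0): S=43.8000. Δ = (V_up−V_dn)/(S_up−S_dn) = (-129.7282−-168.7102)/(65.2620−26.2800) = 1.0000. V = [p*·-129.7282 + (1−p*)·-168.7102]/1.02 = -147.3669. B = V − Δ·S = -191.1669.
(1,1): S=108.7700. Δ = (V_up−V_dn)/(S_up−S_dn) = (-32.9229−-129.7282)/(162.0673−65.2620) = 1.0000. V = [p*·-32.9229 + (1−p*)·-129.7282]/1.02 = -82.3969. B = V − Δ·S = -191.1669.
(0,0): S=73.0000. Δ = (V_up−V_dn)/(S_up−S_dn) = (-82.3969−-147.3669)/(108.7700−43.8000) = 1.0000. V = [p*·-82.3969 + (1−p*)·-147.3669]/1.02 = -114.4185. B = V − Δ·S = -187.4185.
Root portfolio cost Δ·73+B reproduces V0=-114.4185.

(0,0): Delta=1.0000 Bond=-187.4185
(1,0): Delta=1.0000 Bond=-191.1669
(1,1): Delta=1.0000 Bond=-191.1669
(2,0): Delta=1.0000 Bond=-194.9902
(2,1): Delta=1.0000 Bond=-194.9902
(2,2): Delta=1.0000 Bond=-194.9902
V0=-114.4185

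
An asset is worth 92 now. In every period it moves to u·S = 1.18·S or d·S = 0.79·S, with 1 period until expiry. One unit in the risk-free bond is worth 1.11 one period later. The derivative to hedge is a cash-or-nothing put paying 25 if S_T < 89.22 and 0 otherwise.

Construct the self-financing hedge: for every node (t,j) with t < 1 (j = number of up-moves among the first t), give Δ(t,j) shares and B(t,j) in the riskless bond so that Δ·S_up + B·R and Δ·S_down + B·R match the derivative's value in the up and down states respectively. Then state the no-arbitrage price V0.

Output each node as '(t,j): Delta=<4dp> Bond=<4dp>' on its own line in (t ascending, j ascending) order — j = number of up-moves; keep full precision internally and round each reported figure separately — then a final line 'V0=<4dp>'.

(0,0): Delta=-0.6968 Bond=68.1451
V0=4.0425

Since d<R<u, set p* = (R−d)/(u−d) = 0.8205; price each node as the discounted p*-expectation of its children.
Terminal values V(1,·): V(1,0)=25.0000, V(1,1)=0.0000
  t=0,j=0: stock 92.0000 → up 108.5600 (V=0.0000), down 72.6800 (V=25.0000). Price 4.0425; hedge Δ=-0.6968, bond B=68.1451.
Self-financing check: at every node Δ·S+B equals the discounted successor values.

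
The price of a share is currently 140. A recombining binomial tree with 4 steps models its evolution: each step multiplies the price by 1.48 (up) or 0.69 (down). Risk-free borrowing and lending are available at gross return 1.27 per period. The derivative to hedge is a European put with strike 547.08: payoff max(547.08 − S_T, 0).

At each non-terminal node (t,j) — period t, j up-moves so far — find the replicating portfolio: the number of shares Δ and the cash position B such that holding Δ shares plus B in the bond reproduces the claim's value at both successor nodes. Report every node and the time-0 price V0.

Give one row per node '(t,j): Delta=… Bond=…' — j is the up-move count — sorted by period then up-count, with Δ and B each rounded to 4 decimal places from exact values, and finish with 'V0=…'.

(0,0): Delta=-0.7823 Bond=193.7409
(1,0): Delta=-1.0000 Bond=267.0790
(1,1): Delta=-0.7456 Bond=238.4373
(2,0): Delta=-1.0000 Bond=339.1903
(2,1): Delta=-1.0000 Bond=339.1903
(2,2): Delta=-0.7026 Bond=289.6452
(3,0): Delta=-1.0000 Bond=430.7717
(3,1): Delta=-1.0000 Bond=430.7717
(3,2): Delta=-1.0000 Bond=430.7717
(3,3): Delta=-0.6524 Bond=345.0672
V0=84.2163

The replicating-portfolio and risk-neutral prices coincide; use p* = (1.27−0.69)/(1.48−0.69) = 0.7342 for the latter.
At expiry t=4: V(4,0)=515.3460, V(4,1)=479.0129, V(4,2)=401.0811, V(4,3)=233.9229, V(4,4)=0.0000
Node (3,0) S=45.9913: V=(p*·479.0129+(1−p*)·515.3460)/1.27=384.7804; Δ=(479.0129−515.3460)/(68.0671−31.7340)=-1.0000; B=V−Δ·S=430.7717
Node (3,1) S=98.6479: V=(p*·401.0811+(1−p*)·479.0129)/1.27=332.1237; Δ=(401.0811−479.0129)/(145.9989−68.0671)=-1.0000; B=V−Δ·S=430.7717
Node (3,2) S=211.5926: V=(p*·233.9229+(1−p*)·401.0811)/1.27=219.1790; Δ=(233.9229−401.0811)/(313.1571−145.9989)=-1.0000; B=V−Δ·S=430.7717
Node (3,3) S=453.8509: V=(p*·0.0000+(1−p*)·233.9229)/1.27=48.9622; Δ=(0.0000−233.9229)/(671.6993−313.1571)=-0.6524; B=V−Δ·S=345.0672
Node (2,0) S=66.6540: V=(p*·332.1237+(1−p*)·384.7804)/1.27=272.5363; Δ=(332.1237−384.7804)/(98.6479−45.9913)=-1.0000; B=V−Δ·S=339.1903
Node (2,1) S=142.9680: V=(p*·219.1790+(1−p*)·332.1237)/1.27=196.2223; Δ=(219.1790−332.1237)/(211.5926−98.6479)=-1.0000; B=V−Δ·S=339.1903
Node (2,2) S=306.6560: V=(p*·48.9622+(1−p*)·219.1790)/1.27=74.1809; Δ=(48.9622−219.1790)/(453.8509−211.5926)=-0.7026; B=V−Δ·S=289.6452
Node (1,0) S=96.6000: V=(p*·196.2223+(1−p*)·272.5363)/1.27=170.4790; Δ=(196.2223−272.5363)/(142.9680−66.6540)=-1.0000; B=V−Δ·S=267.0790
Node (1,1) S=207.2000: V=(p*·74.1809+(1−p*)·196.2223)/1.27=83.9545; Δ=(74.1809−196.2223)/(306.6560−142.9680)=-0.7456; B=V−Δ·S=238.4373
Node (0,0) S=140.0000: V=(p*·83.9545+(1−p*)·170.4790)/1.27=84.2163; Δ=(83.9545−170.4790)/(207.2000−96.6000)=-0.7823; B=V−Δ·S=193.7409
Check: Δ(0,0)·S0 + B(0,0) = 84.2163 = V0.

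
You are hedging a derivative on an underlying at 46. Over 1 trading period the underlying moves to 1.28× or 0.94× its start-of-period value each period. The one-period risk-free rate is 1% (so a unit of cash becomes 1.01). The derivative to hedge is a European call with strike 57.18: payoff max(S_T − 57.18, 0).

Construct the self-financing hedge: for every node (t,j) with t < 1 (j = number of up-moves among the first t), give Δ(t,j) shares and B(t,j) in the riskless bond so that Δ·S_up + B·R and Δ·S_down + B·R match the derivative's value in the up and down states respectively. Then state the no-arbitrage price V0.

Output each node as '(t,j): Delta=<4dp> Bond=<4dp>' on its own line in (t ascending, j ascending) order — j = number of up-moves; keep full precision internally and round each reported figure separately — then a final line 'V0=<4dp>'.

Since d<R<u, set p* = (R−d)/(u−d) = 0.2059; price each node as the discounted p*-expectation of its children.
Terminal payoffs: V(1,0)=0.0000, V(1,1)=1.7000
Node (0,0) S=46.0000: V=(p*·1.7000+(1−p*)·0.0000)/1.01=0.3465; Δ=(1.7000−0.0000)/(58.8800−43.2400)=0.1087; B=V−Δ·S=-4.6535
Each (Δ,B) replicates both successor values, so the strategy is self-financing and V0 is arbitrage-free.

(0,0): Delta=0.1087 Bond=-4.6535
V0=0.3465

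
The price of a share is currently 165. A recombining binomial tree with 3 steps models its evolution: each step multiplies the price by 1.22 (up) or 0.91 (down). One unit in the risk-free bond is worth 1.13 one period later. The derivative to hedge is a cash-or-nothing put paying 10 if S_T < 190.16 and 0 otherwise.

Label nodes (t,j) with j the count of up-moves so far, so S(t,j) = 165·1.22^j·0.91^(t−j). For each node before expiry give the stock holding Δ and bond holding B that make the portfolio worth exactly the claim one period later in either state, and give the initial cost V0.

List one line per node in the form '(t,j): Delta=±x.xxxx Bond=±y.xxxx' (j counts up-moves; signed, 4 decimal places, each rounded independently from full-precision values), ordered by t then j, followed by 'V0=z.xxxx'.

(0,0): Delta=-0.0631 Bond=11.8233
(1,0): Delta=-0.1349 Bond=24.1463
(1,1): Delta=-0.0412 Bond=8.9479
(2,0): Delta=0.0000 Bond=8.8496
(2,1): Delta=-0.1761 Bond=34.8273
(2,2): Delta=0.0000 Bond=0.0000
V0=1.4133

The replicating-portfolio and risk-neutral prices coincide; use p* = (1.13−0.91)/(1.22−0.91) = 0.7097 for the latter.
Terminal payoffs: V(3,0)=10.0000, V(3,1)=10.0000, V(3,2)=0.0000, V(3,3)=0.0000
(2,0): S=136.6365. Δ = (V_up−V_dn)/(S_up−S_dn) = (10.0000−10.0000)/(166.6965−124.3392) = 0.0000. V = [p*·10.0000 + (1−p*)·10.0000]/1.13 = 8.8496. B = V − Δ·S = 8.8496.
(2,1): S=183.1830. Δ = (V_up−V_dn)/(S_up−S_dn) = (0.0000−10.0000)/(223.4833−166.6965) = -0.1761. V = [p*·0.0000 + (1−p*)·10.0000]/1.13 = 2.5692. B = V − Δ·S = 34.8273.
(2,2): S=245.5860. Δ = (V_up−V_dn)/(S_up−S_dn) = (0.0000−0.0000)/(299.6149−223.4833) = 0.0000. V = [p*·0.0000 + (1−p*)·0.0000]/1.13 = 0.0000. B = V − Δ·S = 0.0000.
(1,0): S=150.1500. Δ = (V_up−V_dn)/(S_up−S_dn) = (2.5692−8.8496)/(183.1830−136.6365) = -0.1349. V = [p*·2.5692 + (1−p*)·8.8496]/1.13 = 3.8872. B = V − Δ·S = 24.1463.
(1,1): S=201.3000. Δ = (V_up−V_dn)/(S_up−S_dn) = (0.0000−2.5692)/(245.5860−183.1830) = -0.0412. V = [p*·0.0000 + (1−p*)·2.5692]/1.13 = 0.6601. B = V − Δ·S = 8.9479.
(0,0): S=165.0000. Δ = (V_up−V_dn)/(S_up−S_dn) = (0.6601−3.8872)/(201.3000−150.1500) = -0.0631. V = [p*·0.6601 + (1−p*)·3.8872]/1.13 = 1.4133. B = V − Δ·S = 11.8233.
Root portfolio cost Δ·165+B reproduces V0=1.4133.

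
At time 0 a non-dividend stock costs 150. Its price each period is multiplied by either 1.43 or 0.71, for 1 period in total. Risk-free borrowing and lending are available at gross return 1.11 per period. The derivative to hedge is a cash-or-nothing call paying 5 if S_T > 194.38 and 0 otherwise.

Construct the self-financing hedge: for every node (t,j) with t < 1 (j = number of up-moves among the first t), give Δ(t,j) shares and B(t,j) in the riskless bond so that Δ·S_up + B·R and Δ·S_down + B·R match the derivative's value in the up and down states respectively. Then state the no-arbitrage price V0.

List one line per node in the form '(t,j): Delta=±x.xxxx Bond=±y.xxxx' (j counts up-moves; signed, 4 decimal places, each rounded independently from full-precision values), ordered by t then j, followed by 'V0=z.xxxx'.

The replicating-portfolio and risk-neutral prices coincide; use p* = (1.11−0.71)/(1.43−0.71) = 0.5556 for the latter.
At expiry t=1: V(1,0)=0.0000, V(1,1)=5.0000
  t=0,j=0: stock 150.0000 → up 214.5000 (V=5.0000), down 106.5000 (V=0.0000). Price 2.5025; hedge Δ=0.0463, bond B=-4.4419.
Root portfolio cost Δ·150+B reproduces V0=2.5025.

(0,0): Delta=0.0463 Bond=-4.4419
V0=2.5025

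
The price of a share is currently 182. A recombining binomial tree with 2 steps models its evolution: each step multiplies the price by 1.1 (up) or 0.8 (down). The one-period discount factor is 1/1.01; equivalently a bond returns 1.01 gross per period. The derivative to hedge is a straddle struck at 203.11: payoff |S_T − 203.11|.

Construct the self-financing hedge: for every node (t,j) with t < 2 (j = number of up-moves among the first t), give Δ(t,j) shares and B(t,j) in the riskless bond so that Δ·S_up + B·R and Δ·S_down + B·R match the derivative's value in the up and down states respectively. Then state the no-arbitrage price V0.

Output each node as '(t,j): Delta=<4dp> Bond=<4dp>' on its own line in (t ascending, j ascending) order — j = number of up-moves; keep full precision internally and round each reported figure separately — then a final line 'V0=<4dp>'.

(0,0): Delta=-0.5656 Bond=136.4892
(1,0): Delta=-1.0000 Bond=201.0990
(1,1): Delta=-0.4302 Bond=110.7492
V0=33.5453

No-arbitrage ⇒ martingale measure with p* = (R−d)/(u−d) = 0.7000.
Payoff layer (t=2): V(2,0)=86.6300, V(2,1)=42.9500, V(2,2)=17.1100
Node (1,0) S=145.6000: V=(p*·42.9500+(1−p*)·86.6300)/1.01=55.4990; Δ=(42.9500−86.6300)/(160.1600−116.4800)=-1.0000; B=V−Δ·S=201.0990
Node (1,1) S=200.2000: V=(p*·17.1100+(1−p*)·42.9500)/1.01=24.6158; Δ=(17.1100−42.9500)/(220.2200−160.1600)=-0.4302; B=V−Δ·S=110.7492
Node (0,0) S=182.0000: V=(p*·24.6158+(1−p*)·55.4990)/1.01=33.5453; Δ=(24.6158−55.4990)/(200.2000−145.6000)=-0.5656; B=V−Δ·S=136.4892
Each (Δ,B) replicates both successor values, so the strategy is self-financing and V0 is arbitrage-free.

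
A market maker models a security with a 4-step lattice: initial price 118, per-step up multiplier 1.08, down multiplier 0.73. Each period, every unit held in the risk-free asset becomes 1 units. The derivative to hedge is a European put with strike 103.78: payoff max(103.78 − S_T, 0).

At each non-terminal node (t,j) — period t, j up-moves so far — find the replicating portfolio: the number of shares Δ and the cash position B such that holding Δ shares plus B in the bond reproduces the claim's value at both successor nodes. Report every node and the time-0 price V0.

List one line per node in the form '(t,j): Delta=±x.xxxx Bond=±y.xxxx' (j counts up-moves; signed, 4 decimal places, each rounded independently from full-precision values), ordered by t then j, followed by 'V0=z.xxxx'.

Under the risk-neutral measure, an up-move has probability p* = (R−d)/(u−d) = 0.7714 and values discount at R = 1.
At expiry t=4: V(4,0)=70.2701, V(4,1)=54.2037, V(4,2)=30.4342, V(4,3)=0.0000, V(4,4)=0.0000
  t=3,j=0: stock 45.9040 → up 49.5763 (V=54.2037), down 33.5099 (V=70.2701). Price 57.8760; hedge Δ=-1.0000, bond B=103.7800.
  t=3,j=1: stock 67.9128 → up 73.3458 (V=30.4342), down 49.5763 (V=54.2037). Price 35.8672; hedge Δ=-1.0000, bond B=103.7800.
  t=3,j=2: stock 100.4737 → up 108.5116 (V=0.0000), down 73.3458 (V=30.4342). Price 6.9564; hedge Δ=-0.8654, bond B=93.9113.
  t=3,j=3: stock 148.6460 → up 160.5377 (V=0.0000), down 108.5116 (V=0.0000). Price 0.0000; hedge Δ=0.0000, bond B=0.0000.
  t=2,j=0: stock 62.8822 → up 67.9128 (V=35.8672), down 45.9040 (V=57.8760). Price 40.8978; hedge Δ=-1.0000, bond B=103.7800.
  t=2,j=1: stock 93.0312 → up 100.4737 (V=6.9564), down 67.9128 (V=35.8672). Price 13.5646; hedge Δ=-0.8879, bond B=96.1670.
  t=2,j=2: stock 137.6352 → up 148.6460 (V=0.0000), down 100.4737 (V=6.9564). Price 1.5900; hedge Δ=-0.1444, bond B=21.4654.
  t=1,j=0: stock 86.1400 → up 93.0312 (V=13.5646), down 62.8822 (V=40.8978). Price 19.8122; hedge Δ=-0.9066, bond B=97.9071.
  t=1,j=1: stock 127.4400 → up 137.6352 (V=1.5900), down 93.0312 (V=13.5646). Price 4.3271; hedge Δ=-0.2685, bond B=38.5401.
  t=0,j=0: stock 118.0000 → up 127.4400 (V=4.3271), down 86.1400 (V=19.8122). Price 7.8665; hedge Δ=-0.3749, bond B=52.1097.
Each (Δ,B) replicates both successor values, so the strategy is self-financing and V0 is arbitrage-free.

(0,0): Delta=-0.3749 Bond=52.1097
(1,0): Delta=-0.9066 Bond=97.9071
(1,1): Delta=-0.2685 Bond=38.5401
(2,0): Delta=-1.0000 Bond=103.7800
(2,1): Delta=-0.8879 Bond=96.1670
(2,2): Delta=-0.1444 Bond=21.4654
(3,0): Delta=-1.0000 Bond=103.7800
(3,1): Delta=-1.0000 Bond=103.7800
(3,2): Delta=-0.8654 Bond=93.9113
(3,3): Delta=0.0000 Bond=0.0000
V0=7.8665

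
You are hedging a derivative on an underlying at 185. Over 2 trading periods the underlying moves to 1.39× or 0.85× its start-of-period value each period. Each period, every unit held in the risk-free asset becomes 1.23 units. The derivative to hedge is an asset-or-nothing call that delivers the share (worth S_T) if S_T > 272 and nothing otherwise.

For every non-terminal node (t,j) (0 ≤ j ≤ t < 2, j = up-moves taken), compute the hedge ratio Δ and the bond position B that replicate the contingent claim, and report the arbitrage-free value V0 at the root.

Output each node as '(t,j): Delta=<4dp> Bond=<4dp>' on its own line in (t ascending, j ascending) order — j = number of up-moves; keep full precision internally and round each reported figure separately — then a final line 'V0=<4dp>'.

Risk-neutral probability p* = (R−d)/(u−d) = (1.23−0.85)/(1.39−0.85) = 0.7037.
At expiry t=2: V(2,0)=0.0000, V(2,1)=0.0000, V(2,2)=357.4385
  t=1,j=0: stock 157.2500 → up 218.5775 (V=0.0000), down 133.6625 (V=0.0000). Price 0.0000; hedge Δ=0.0000, bond B=0.0000.
  t=1,j=1: stock 257.1500 → up 357.4385 (V=357.4385), down 218.5775 (V=0.0000). Price 204.4966; hedge Δ=2.5741, bond B=-457.4266.
  t=0,j=0: stock 185.0000 → up 257.1500 (V=204.4966), down 157.2500 (V=0.0000). Price 116.9959; hedge Δ=2.0470, bond B=-261.7014.
Each (Δ,B) replicates both successor values, so the strategy is self-financing and V0 is arbitrage-free.

(0,0): Delta=2.0470 Bond=-261.7014
(1,0): Delta=0.0000 Bond=0.0000
(1,1): Delta=2.5741 Bond=-457.4266
V0=116.9959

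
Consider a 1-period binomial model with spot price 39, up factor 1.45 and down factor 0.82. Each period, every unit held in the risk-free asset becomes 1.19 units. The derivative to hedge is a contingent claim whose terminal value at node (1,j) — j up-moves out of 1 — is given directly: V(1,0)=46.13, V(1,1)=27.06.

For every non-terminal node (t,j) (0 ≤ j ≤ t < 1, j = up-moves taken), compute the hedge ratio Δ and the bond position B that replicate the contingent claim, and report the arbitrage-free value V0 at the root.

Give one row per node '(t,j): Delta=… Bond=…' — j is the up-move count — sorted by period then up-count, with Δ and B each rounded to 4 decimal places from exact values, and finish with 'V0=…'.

(0,0): Delta=-0.7761 Bond=59.6229
V0=29.3531

Risk-neutral probability p* = (R−d)/(u−d) = (1.19−0.82)/(1.45−0.82) = 0.5873.
At expiry t=1: V(1,0)=46.1300, V(1,1)=27.0600
  t=0,j=0: stock 39.0000 → up 56.5500 (V=27.0600), down 31.9800 (V=46.1300). Price 29.3531; hedge Δ=-0.7761, bond B=59.6229.
Self-financing check: at every node Δ·S+B equals the discounted successor values.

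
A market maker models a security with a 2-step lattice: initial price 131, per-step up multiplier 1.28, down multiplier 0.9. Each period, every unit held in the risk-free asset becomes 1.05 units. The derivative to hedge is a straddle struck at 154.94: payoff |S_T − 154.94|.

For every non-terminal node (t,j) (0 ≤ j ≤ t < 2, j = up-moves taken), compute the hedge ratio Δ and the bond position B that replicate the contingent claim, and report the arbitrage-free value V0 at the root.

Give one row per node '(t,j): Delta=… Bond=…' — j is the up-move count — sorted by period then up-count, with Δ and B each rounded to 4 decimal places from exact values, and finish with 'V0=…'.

Under the risk-neutral measure, an up-move has probability p* = (R−d)/(u−d) = 0.3947 and values discount at R = 1.05.
Terminal values V(2,·): V(2,0)=48.8300, V(2,1)=4.0280, V(2,2)=59.6904
  t=1,j=0: stock 117.9000 → up 150.9120 (V=4.0280), down 106.1100 (V=48.8300). Price 29.6619; hedge Δ=-1.0000, bond B=147.5619.
  t=1,j=1: stock 167.6800 → up 214.6304 (V=59.6904), down 150.9120 (V=4.0280). Price 24.7619; hedge Δ=0.8736, bond B=-121.7181.
  t=0,j=0: stock 131.0000 → up 167.6800 (V=24.7619), down 117.9000 (V=29.6619). Price 26.4073; hedge Δ=-0.0984, bond B=39.3021.
The time-0 hedge costs 26.4073, which is the no-arbitrage price.

(0,0): Delta=-0.0984 Bond=39.3021
(1,0): Delta=-1.0000 Bond=147.5619
(1,1): Delta=0.8736 Bond=-121.7181
V0=26.4073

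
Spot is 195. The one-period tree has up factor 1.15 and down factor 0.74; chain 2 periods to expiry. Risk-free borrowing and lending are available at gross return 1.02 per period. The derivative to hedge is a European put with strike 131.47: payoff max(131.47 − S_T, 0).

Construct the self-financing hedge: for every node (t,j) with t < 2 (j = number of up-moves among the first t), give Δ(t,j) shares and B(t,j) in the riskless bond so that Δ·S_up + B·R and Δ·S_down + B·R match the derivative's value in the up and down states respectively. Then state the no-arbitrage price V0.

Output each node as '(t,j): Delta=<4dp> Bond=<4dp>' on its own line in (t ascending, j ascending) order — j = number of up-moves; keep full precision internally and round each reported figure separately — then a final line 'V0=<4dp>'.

(0,0): Delta=-0.0960 Bond=21.1037
(1,0): Delta=-0.4173 Bond=67.8890
(1,1): Delta=0.0000 Bond=0.0000
V0=2.3856

No-arbitrage ⇒ martingale measure with p* = (R−d)/(u−d) = 0.6829.
Terminal values V(2,·): V(2,0)=24.6880, V(2,1)=0.0000, V(2,2)=0.0000
(1,0): S=144.3000. Δ = (V_up−V_dn)/(S_up−S_dn) = (0.0000−24.6880)/(165.9450−106.7820) = -0.4173. V = [p*·0.0000 + (1−p*)·24.6880]/1.02 = 7.6744. B = V − Δ·S = 67.8890.
(1,1): S=224.2500. Δ = (V_up−V_dn)/(S_up−S_dn) = (0.0000−0.0000)/(257.8875−165.9450) = 0.0000. V = [p*·0.0000 + (1−p*)·0.0000]/1.02 = 0.0000. B = V − Δ·S = 0.0000.
(0,0): S=195.0000. Δ = (V_up−V_dn)/(S_up−S_dn) = (0.0000−7.6744)/(224.2500−144.3000) = -0.0960. V = [p*·0.0000 + (1−p*)·7.6744]/1.02 = 2.3856. B = V − Δ·S = 21.1037.
The time-0 hedge costs 2.3856, which is the no-arbitrage price.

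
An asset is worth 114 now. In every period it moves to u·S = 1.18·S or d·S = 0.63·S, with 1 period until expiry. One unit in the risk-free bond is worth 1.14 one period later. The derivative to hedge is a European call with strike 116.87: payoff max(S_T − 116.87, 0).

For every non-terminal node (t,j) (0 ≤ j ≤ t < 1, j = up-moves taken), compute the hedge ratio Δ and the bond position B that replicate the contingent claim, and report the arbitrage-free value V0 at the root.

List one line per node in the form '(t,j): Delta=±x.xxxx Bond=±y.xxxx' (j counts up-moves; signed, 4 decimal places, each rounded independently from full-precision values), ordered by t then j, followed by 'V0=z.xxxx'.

The replicating-portfolio and risk-neutral prices coincide; use p* = (1.14−0.63)/(1.18−0.63) = 0.9273 for the latter.
Terminal payoffs: V(1,0)=0.0000, V(1,1)=17.6500
Node (0,0) S=114.0000: V=(p*·17.6500+(1−p*)·0.0000)/1.14=14.3565; Δ=(17.6500−0.0000)/(134.5200−71.8200)=0.2815; B=V−Δ·S=-17.7344
Check: Δ(0,0)·S0 + B(0,0) = 14.3565 = V0.

(0,0): Delta=0.2815 Bond=-17.7344
V0=14.3565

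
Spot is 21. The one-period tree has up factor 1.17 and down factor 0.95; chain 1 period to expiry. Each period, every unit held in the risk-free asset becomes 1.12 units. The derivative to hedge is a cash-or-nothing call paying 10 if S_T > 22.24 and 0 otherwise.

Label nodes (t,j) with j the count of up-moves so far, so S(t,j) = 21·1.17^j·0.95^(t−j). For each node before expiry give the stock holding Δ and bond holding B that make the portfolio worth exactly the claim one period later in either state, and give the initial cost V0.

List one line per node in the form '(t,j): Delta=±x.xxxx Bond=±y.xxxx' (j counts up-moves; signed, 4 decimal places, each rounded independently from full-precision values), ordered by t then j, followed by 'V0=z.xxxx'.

(0,0): Delta=2.1645 Bond=-38.5552
V0=6.8994

No-arbitrage ⇒ martingale measure with p* = (R−d)/(u−d) = 0.7727.
Terminal payoffs: V(1,0)=0.0000, V(1,1)=10.0000
  t=0,j=0: stock 21.0000 → up 24.5700 (V=10.0000), down 19.9500 (V=0.0000). Price 6.8994; hedge Δ=2.1645, bond B=-38.5552.
Root portfolio cost Δ·21+B reproduces V0=6.8994.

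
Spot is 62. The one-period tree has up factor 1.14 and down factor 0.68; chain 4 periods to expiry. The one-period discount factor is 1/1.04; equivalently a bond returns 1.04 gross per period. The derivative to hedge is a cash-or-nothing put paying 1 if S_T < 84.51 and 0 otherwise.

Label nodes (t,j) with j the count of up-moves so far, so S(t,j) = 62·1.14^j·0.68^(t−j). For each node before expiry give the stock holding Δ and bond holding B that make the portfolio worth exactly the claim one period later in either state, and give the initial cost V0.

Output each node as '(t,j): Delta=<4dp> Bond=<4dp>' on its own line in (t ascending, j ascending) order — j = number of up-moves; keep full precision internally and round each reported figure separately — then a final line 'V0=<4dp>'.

No-arbitrage ⇒ martingale measure with p* = (R−d)/(u−d) = 0.7826.
Terminal payoffs: V(4,0)=1.0000, V(4,1)=1.0000, V(4,2)=1.0000, V(4,3)=1.0000, V(4,4)=0.0000
Node (3,0) S=19.4948: V=(p*·1.0000+(1−p*)·1.0000)/1.04=0.9615; Δ=(1.0000−1.0000)/(22.2241−13.2565)=0.0000; B=V−Δ·S=0.9615
Node (3,1) S=32.6824: V=(p*·1.0000+(1−p*)·1.0000)/1.04=0.9615; Δ=(1.0000−1.0000)/(37.2580−22.2241)=0.0000; B=V−Δ·S=0.9615
Node (3,2) S=54.7911: V=(p*·1.0000+(1−p*)·1.0000)/1.04=0.9615; Δ=(1.0000−1.0000)/(62.4619−37.2580)=0.0000; B=V−Δ·S=0.9615
Node (3,3) S=91.8557: V=(p*·0.0000+(1−p*)·1.0000)/1.04=0.2090; Δ=(0.0000−1.0000)/(104.7155−62.4619)=-0.0237; B=V−Δ·S=2.3829
Node (2,0) S=28.6688: V=(p*·0.9615+(1−p*)·0.9615)/1.04=0.9246; Δ=(0.9615−0.9615)/(32.6824−19.4948)=0.0000; B=V−Δ·S=0.9246
Node (2,1) S=48.0624: V=(p*·0.9615+(1−p*)·0.9615)/1.04=0.9246; Δ=(0.9615−0.9615)/(54.7911−32.6824)=0.0000; B=V−Δ·S=0.9246
Node (2,2) S=80.5752: V=(p*·0.2090+(1−p*)·0.9615)/1.04=0.3583; Δ=(0.2090−0.9615)/(91.8557−54.7911)=-0.0203; B=V−Δ·S=1.9942
Node (1,0) S=42.1600: V=(p*·0.9246+(1−p*)·0.9246)/1.04=0.8890; Δ=(0.9246−0.9246)/(48.0624−28.6688)=0.0000; B=V−Δ·S=0.8890
Node (1,1) S=70.6800: V=(p*·0.3583+(1−p*)·0.9246)/1.04=0.4629; Δ=(0.3583−0.9246)/(80.5752−48.0624)=-0.0174; B=V−Δ·S=1.6939
Node (0,0) S=62.0000: V=(p*·0.4629+(1−p*)·0.8890)/1.04=0.5341; Δ=(0.4629−0.8890)/(70.6800−42.1600)=-0.0149; B=V−Δ·S=1.4605
Each (Δ,B) replicates both successor values, so the strategy is self-financing and V0 is arbitrage-free.

(0,0): Delta=-0.0149 Bond=1.4605
(1,0): Delta=0.0000 Bond=0.8890
(1,1): Delta=-0.0174 Bond=1.6939
(2,0): Delta=0.0000 Bond=0.9246
(2,1): Delta=0.0000 Bond=0.9246
(2,2): Delta=-0.0203 Bond=1.9942
(3,0): Delta=0.0000 Bond=0.9615
(3,1): Delta=0.0000 Bond=0.9615
(3,2): Delta=0.0000 Bond=0.9615
(3,3): Delta=-0.0237 Bond=2.3829
V0=0.5341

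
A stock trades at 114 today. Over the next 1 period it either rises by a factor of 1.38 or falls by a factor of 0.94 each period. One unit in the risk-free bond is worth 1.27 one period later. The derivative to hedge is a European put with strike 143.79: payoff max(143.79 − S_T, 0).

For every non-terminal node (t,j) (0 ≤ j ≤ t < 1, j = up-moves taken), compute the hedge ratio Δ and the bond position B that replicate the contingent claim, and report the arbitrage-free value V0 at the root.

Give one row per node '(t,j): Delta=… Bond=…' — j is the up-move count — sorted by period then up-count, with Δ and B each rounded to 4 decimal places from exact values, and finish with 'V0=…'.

(0,0): Delta=-0.7303 Bond=90.4606
V0=7.2106

Since d<R<u, set p* = (R−d)/(u−d) = 0.7500; price each node as the discounted p*-expectation of its children.
Terminal payoffs: V(1,0)=36.6300, V(1,1)=0.0000
  t=0,j=0: stock 114.0000 → up 157.3200 (V=0.0000), down 107.1600 (V=36.6300). Price 7.2106; hedge Δ=-0.7303, bond B=90.4606.
The time-0 hedge costs 7.2106, which is the no-arbitrage price.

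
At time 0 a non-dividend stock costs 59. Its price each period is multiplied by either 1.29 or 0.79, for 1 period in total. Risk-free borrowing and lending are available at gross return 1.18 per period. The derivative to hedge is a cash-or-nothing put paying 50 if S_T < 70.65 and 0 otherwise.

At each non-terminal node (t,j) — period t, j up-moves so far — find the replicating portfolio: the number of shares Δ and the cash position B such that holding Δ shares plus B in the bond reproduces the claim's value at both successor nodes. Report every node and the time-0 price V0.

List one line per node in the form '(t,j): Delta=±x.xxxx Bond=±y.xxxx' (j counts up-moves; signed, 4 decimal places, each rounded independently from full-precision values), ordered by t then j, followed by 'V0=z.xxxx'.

(0,0): Delta=-1.6949 Bond=109.3220
V0=9.3220

Risk-neutral probability p* = (R−d)/(u−d) = (1.18−0.79)/(1.29−0.79) = 0.7800.
Terminal values V(1,·): V(1,0)=50.0000, V(1,1)=0.0000
Node (0,0) S=59.0000: V=(p*·0.0000+(1−p*)·50.0000)/1.18=9.3220; Δ=(0.0000−50.0000)/(76.1100−46.6100)=-1.6949; B=V−Δ·S=109.3220
Root portfolio cost Δ·59+B reproduces V0=9.3220.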